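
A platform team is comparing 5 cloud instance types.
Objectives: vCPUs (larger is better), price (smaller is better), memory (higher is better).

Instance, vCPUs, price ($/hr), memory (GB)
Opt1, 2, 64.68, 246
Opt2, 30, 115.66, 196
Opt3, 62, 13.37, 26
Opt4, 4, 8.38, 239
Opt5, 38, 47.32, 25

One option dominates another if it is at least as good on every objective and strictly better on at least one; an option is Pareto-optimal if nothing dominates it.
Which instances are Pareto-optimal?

Opt1, Opt2, Opt3, Opt4

Opt1: not dominated (best memory).
Opt2: not dominated.
Opt3: not dominated (best vCPUs).
Opt4: not dominated (best price).
Opt5: dominated by Opt3 (vCPUs 62≥38, price 13.37≤47.32, memory 26≥25).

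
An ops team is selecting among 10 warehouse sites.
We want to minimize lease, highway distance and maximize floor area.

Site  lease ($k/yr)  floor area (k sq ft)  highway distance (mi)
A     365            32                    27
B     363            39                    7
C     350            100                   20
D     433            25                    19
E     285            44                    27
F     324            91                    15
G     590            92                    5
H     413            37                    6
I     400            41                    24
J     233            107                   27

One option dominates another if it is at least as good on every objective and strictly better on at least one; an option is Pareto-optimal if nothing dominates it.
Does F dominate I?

F vs I: lease 324≤400, floor area 91≥41, highway distance 15≤24 — F is at least as good on every objective with at least one strict improvement.

Yes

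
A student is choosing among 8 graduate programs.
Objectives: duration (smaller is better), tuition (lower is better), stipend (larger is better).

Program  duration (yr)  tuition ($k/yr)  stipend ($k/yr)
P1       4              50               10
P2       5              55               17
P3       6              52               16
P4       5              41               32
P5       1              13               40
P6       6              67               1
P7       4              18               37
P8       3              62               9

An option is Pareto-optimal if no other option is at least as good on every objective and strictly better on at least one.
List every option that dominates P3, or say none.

P4, P5, P7

P4: duration 5≤6, tuition 41≤52, stipend 32≥16 — dominates P3.
P5: duration 1≤6, tuition 13≤52, stipend 40≥16 — dominates P3.
P7: duration 4≤6, tuition 18≤52, stipend 37≥16 — dominates P3.
Others (P1, P2, P6, P8) are each worse than P3 on at least one objective.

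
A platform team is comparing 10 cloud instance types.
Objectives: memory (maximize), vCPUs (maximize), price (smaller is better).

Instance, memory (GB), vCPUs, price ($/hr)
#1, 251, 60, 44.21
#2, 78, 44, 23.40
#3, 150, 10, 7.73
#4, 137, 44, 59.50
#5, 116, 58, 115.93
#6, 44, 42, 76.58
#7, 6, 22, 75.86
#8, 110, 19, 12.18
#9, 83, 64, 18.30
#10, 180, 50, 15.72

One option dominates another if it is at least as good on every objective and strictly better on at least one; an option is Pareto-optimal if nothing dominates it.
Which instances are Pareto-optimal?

#1, #3, #8, #9, #10

#1: not dominated (best memory).
#2: dominated by #9 (memory 83≥78, vCPUs 64≥44, price 18.30≤23.40).
#3: not dominated (best price).
#4: dominated by #1 (memory 251≥137, vCPUs 60≥44, price 44.21≤59.50).
#5: dominated by #1 (memory 251≥116, vCPUs 60≥58, price 44.21≤115.93).
#6: dominated by #1 (memory 251≥44, vCPUs 60≥42, price 44.21≤76.58).
#7: dominated by #1 (memory 251≥6, vCPUs 60≥22, price 44.21≤75.86).
#8: not dominated.
#9: not dominated (best vCPUs).
#10: not dominated.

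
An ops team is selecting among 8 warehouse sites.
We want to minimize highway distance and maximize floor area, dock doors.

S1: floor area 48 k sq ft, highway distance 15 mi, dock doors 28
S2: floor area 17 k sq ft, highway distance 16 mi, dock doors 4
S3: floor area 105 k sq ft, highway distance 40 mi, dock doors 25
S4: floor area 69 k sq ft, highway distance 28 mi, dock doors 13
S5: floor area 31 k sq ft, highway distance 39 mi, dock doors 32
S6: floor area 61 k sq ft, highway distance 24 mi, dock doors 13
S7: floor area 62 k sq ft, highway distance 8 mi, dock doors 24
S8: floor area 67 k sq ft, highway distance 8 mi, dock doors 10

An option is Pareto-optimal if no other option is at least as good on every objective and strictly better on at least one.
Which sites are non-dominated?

S1: not dominated.
S2: dominated by S1 (floor area 48≥17, highway distance 15≤16, dock doors 28≥4).
S3: not dominated (best floor area).
S4: not dominated.
S5: not dominated (best dock doors).
S6: dominated by S7 (floor area 62≥61, highway distance 8≤24, dock doors 24≥13).
S7: not dominated.
S8: not dominated.

S1, S3, S4, S5, S7, S8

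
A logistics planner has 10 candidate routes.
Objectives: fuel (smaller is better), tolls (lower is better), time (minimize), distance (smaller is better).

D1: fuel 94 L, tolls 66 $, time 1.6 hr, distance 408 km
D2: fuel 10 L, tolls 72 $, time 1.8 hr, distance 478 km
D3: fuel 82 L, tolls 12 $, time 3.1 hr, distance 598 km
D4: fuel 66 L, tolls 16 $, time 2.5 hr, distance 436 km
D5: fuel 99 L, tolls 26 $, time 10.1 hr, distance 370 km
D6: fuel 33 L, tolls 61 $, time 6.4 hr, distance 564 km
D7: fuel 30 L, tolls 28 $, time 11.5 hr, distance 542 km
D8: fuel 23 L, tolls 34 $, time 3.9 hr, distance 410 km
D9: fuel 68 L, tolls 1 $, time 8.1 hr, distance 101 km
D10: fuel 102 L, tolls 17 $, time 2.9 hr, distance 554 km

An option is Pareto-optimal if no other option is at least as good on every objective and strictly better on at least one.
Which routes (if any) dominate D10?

D4

D4: fuel 66≤102, tolls 16≤17, time 2.5≤2.9, distance 436≤554 — dominates D10.
Others (D1, D2, D3, D5, D6, D7, D8, D9) are each worse than D10 on at least one objective.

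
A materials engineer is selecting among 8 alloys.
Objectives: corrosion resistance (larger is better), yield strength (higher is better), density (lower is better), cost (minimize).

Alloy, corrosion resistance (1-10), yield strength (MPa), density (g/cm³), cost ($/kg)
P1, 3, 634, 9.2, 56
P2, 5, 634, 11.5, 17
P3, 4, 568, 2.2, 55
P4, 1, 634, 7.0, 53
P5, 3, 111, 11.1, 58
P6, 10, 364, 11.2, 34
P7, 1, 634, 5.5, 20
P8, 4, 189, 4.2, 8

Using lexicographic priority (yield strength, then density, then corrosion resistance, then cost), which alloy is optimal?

P7

First maximize yield strength: best is 634, kept {P1, P2, P4, P7}.
Then minimize density: best is 5.5, kept {P7}.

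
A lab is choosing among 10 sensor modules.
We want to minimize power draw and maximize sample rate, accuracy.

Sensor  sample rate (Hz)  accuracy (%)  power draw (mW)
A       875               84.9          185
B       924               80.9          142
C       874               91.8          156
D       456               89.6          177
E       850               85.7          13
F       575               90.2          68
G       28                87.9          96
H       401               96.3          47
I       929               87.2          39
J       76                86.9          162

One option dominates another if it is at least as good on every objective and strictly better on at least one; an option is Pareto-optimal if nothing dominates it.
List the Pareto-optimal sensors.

C, E, F, H, I

A: dominated by I (sample rate 929≥875, accuracy 87.2≥84.9, power draw 39≤185).
B: dominated by I (sample rate 929≥924, accuracy 87.2≥80.9, power draw 39≤142).
C: not dominated.
D: dominated by C (sample rate 874≥456, accuracy 91.8≥89.6, power draw 156≤177).
E: not dominated (best power draw).
F: not dominated.
G: dominated by F (sample rate 575≥28, accuracy 90.2≥87.9, power draw 68≤96).
H: not dominated (best accuracy).
I: not dominated (best sample rate).
J: dominated by C (sample rate 874≥76, accuracy 91.8≥86.9, power draw 156≤162).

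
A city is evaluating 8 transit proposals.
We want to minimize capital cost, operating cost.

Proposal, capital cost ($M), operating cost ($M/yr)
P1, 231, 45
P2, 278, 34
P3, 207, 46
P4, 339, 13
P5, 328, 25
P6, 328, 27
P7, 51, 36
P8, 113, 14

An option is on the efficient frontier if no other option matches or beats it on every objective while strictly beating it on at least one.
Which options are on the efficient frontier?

P4, P7, P8

P1: dominated by P7 (capital cost 51≤231, operating cost 36≤45).
P2: dominated by P8 (capital cost 113≤278, operating cost 14≤34).
P3: dominated by P7 (capital cost 51≤207, operating cost 36≤46).
P4: not dominated (best operating cost).
P5: dominated by P8 (capital cost 113≤328, operating cost 14≤25).
P6: dominated by P5 (capital cost 328≤328, operating cost 25≤27).
P7: not dominated (best capital cost).
P8: not dominated.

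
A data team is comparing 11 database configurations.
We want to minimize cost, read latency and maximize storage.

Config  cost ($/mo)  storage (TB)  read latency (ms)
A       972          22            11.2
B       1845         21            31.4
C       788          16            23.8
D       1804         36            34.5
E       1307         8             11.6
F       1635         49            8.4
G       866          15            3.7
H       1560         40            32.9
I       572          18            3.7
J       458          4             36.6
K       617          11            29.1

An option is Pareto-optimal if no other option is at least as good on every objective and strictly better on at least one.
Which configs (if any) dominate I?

A: worse on cost (972 vs 572).
B: worse on cost (1845 vs 572).
C: worse on cost (788 vs 572).
D: worse on cost (1804 vs 572).
E: worse on cost (1307 vs 572).
F: worse on cost (1635 vs 572).
G: worse on cost (866 vs 572).
H: worse on cost (1560 vs 572).
J: worse on storage (4 vs 18).
K: worse on cost (617 vs 572).
No option dominates I.

none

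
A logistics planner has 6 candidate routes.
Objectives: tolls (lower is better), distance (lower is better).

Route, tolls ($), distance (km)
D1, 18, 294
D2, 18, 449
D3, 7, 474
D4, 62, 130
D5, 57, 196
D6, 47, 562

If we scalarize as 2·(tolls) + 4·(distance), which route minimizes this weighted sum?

D1: 2·18 + 4·294 = 1212
D2: 2·18 + 4·449 = 1832
D3: 2·7 + 4·474 = 1910
D4: 2·62 + 4·130 = 644
D5: 2·57 + 4·196 = 898
D6: 2·47 + 4·562 = 2342
Lowest: D4 at 644.

D4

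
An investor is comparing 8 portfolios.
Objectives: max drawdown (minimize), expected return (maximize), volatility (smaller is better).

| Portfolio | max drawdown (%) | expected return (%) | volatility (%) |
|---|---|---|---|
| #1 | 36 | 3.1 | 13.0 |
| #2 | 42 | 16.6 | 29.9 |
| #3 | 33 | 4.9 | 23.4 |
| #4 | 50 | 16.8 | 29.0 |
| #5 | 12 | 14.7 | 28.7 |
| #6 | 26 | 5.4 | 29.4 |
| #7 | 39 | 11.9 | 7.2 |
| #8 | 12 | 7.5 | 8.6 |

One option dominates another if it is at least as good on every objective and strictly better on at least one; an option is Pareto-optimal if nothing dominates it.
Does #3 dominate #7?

No

#3 vs #7: #3 is worse on expected return (4.9 vs 11.9), so it does not dominate #7.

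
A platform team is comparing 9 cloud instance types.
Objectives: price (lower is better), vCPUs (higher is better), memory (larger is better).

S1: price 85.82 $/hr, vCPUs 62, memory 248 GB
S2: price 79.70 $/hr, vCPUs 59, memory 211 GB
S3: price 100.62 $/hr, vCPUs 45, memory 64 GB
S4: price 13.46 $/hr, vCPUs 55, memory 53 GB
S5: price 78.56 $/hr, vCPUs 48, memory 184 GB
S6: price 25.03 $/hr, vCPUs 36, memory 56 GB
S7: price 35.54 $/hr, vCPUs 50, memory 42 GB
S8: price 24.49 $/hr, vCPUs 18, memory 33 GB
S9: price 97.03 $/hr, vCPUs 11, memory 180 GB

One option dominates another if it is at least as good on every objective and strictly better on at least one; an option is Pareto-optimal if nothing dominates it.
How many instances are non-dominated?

S1: not dominated (best vCPUs).
S2: not dominated.
S3: dominated by S1 (price 85.82≤100.62, vCPUs 62≥45, memory 248≥64).
S4: not dominated (best price).
S5: not dominated.
S6: not dominated.
S7: dominated by S4 (price 13.46≤35.54, vCPUs 55≥50, memory 53≥42).
S8: dominated by S4 (price 13.46≤24.49, vCPUs 55≥18, memory 53≥33).
S9: dominated by S1 (price 85.82≤97.03, vCPUs 62≥11, memory 248≥180).
Pareto-optimal: S1, S2, S4, S5, S6 → 5.

5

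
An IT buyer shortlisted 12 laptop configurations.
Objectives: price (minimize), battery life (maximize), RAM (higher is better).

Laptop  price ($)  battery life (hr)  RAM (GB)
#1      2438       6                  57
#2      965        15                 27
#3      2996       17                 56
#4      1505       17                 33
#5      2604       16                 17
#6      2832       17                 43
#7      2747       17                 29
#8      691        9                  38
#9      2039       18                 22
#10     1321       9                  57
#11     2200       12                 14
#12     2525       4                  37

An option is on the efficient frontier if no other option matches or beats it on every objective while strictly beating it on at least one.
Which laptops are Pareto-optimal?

#1: dominated by #10 (price 1321≤2438, battery life 9≥6, RAM 57≥57).
#2: not dominated.
#3: not dominated.
#4: not dominated.
#5: dominated by #4 (price 1505≤2604, battery life 17≥16, RAM 33≥17).
#6: not dominated.
#7: dominated by #4 (price 1505≤2747, battery life 17≥17, RAM 33≥29).
#8: not dominated (best price).
#9: not dominated (best battery life).
#10: not dominated.
#11: dominated by #2 (price 965≤2200, battery life 15≥12, RAM 27≥14).
#12: dominated by #1 (price 2438≤2525, battery life 6≥4, RAM 57≥37).

#2, #3, #4, #6, #8, #9, #10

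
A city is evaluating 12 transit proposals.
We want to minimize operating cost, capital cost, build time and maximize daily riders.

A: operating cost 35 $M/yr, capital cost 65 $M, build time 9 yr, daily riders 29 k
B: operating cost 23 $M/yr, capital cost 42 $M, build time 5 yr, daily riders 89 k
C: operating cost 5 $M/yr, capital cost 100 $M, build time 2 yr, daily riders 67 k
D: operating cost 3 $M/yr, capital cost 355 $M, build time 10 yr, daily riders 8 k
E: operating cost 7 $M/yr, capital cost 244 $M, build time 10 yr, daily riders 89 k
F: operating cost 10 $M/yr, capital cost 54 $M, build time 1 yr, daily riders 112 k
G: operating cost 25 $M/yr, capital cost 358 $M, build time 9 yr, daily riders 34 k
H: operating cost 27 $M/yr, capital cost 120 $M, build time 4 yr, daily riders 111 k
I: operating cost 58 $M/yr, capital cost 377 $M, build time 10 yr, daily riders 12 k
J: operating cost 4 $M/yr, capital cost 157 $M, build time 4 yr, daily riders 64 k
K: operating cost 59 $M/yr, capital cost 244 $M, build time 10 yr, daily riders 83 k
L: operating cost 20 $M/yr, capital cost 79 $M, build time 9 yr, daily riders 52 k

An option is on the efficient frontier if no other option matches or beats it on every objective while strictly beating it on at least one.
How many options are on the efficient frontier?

A: dominated by B (operating cost 23≤35, capital cost 42≤65, build time 5≤9, daily riders 89≥29).
B: not dominated (best capital cost).
C: not dominated.
D: not dominated (best operating cost).
E: not dominated.
F: not dominated (best build time).
G: dominated by B (operating cost 23≤25, capital cost 42≤358, build time 5≤9, daily riders 89≥34).
H: dominated by F (operating cost 10≤27, capital cost 54≤120, build time 1≤4, daily riders 112≥111).
I: dominated by A (operating cost 35≤58, capital cost 65≤377, build time 9≤10, daily riders 29≥12).
J: not dominated.
K: dominated by B (operating cost 23≤59, capital cost 42≤244, build time 5≤10, daily riders 89≥83).
L: dominated by F (operating cost 10≤20, capital cost 54≤79, build time 1≤9, daily riders 112≥52).
Pareto-optimal: B, C, D, E, F, J → 6.

6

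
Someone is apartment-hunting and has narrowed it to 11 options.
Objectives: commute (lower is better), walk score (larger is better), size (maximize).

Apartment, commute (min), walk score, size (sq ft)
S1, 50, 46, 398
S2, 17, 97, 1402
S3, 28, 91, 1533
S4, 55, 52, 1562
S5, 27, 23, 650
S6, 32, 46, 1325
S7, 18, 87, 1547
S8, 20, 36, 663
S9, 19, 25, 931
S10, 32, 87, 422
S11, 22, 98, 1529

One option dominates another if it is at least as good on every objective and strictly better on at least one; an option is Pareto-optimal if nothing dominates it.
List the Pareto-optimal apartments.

S1: dominated by S2 (commute 17≤50, walk score 97≥46, size 1402≥398).
S2: not dominated (best commute).
S3: not dominated.
S4: not dominated (best size).
S5: dominated by S2 (commute 17≤27, walk score 97≥23, size 1402≥650).
S6: dominated by S2 (commute 17≤32, walk score 97≥46, size 1402≥1325).
S7: not dominated.
S8: dominated by S2 (commute 17≤20, walk score 97≥36, size 1402≥663).
S9: dominated by S2 (commute 17≤19, walk score 97≥25, size 1402≥931).
S10: dominated by S2 (commute 17≤32, walk score 97≥87, size 1402≥422).
S11: not dominated (best walk score).

S2, S3, S4, S7, S11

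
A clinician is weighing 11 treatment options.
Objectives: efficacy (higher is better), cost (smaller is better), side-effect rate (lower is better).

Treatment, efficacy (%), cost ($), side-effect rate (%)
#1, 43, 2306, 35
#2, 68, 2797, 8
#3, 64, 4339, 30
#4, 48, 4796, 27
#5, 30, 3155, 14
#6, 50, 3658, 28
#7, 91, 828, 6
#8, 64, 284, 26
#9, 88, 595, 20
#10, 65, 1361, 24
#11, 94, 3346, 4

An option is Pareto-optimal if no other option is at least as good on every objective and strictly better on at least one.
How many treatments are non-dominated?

4

#1: dominated by #7 (efficacy 91≥43, cost 828≤2306, side-effect rate 6≤35).
#2: dominated by #7 (efficacy 91≥68, cost 828≤2797, side-effect rate 6≤8).
#3: dominated by #2 (efficacy 68≥64, cost 2797≤4339, side-effect rate 8≤30).
#4: dominated by #2 (efficacy 68≥48, cost 2797≤4796, side-effect rate 8≤27).
#5: dominated by #2 (efficacy 68≥30, cost 2797≤3155, side-effect rate 8≤14).
#6: dominated by #2 (efficacy 68≥50, cost 2797≤3658, side-effect rate 8≤28).
#7: not dominated.
#8: not dominated (best cost).
#9: not dominated.
#10: dominated by #7 (efficacy 91≥65, cost 828≤1361, side-effect rate 6≤24).
#11: not dominated (best efficacy).
Pareto-optimal: #7, #8, #9, #11 → 4.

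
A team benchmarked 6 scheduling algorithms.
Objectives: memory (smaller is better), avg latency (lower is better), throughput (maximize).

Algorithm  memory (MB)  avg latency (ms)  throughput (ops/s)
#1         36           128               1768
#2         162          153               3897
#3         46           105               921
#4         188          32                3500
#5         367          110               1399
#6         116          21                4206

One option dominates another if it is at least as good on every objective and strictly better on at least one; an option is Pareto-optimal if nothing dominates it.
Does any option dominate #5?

#4 vs #5: memory 188≤367, avg latency 32≤110, throughput 3500≥1399 — #4 is at least as good on every objective and strictly better on at least one, so #4 dominates #5.

Yes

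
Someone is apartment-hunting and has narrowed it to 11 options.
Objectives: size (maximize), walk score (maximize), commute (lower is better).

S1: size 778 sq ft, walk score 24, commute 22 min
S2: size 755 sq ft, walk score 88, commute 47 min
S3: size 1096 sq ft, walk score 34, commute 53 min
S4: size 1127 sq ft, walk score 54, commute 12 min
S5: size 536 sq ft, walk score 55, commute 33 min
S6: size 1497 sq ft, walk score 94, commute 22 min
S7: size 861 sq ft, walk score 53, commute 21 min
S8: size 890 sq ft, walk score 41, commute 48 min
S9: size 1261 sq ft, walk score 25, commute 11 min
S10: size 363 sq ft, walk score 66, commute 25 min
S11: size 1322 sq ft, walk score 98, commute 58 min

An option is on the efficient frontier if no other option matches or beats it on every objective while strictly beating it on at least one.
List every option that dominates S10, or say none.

S6

S6: size 1497≥363, walk score 94≥66, commute 22≤25 — dominates S10.
Others (S1, S2, S3, S4, S5, S7, S8, S9, S11) are each worse than S10 on at least one objective.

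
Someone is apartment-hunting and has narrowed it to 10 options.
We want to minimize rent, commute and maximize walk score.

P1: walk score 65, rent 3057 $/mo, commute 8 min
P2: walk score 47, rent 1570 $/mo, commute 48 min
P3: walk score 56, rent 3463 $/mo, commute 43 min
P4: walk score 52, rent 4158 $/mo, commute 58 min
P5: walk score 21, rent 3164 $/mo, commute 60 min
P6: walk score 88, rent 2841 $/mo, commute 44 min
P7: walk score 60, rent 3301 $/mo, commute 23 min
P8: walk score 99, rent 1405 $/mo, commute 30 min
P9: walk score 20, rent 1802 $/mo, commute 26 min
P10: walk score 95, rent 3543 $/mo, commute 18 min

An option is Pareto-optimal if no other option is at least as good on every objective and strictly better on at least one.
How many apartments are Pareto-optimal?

4

P1: not dominated (best commute).
P2: dominated by P8 (walk score 99≥47, rent 1405≤1570, commute 30≤48).
P3: dominated by P1 (walk score 65≥56, rent 3057≤3463, commute 8≤43).
P4: dominated by P1 (walk score 65≥52, rent 3057≤4158, commute 8≤58).
P5: dominated by P1 (walk score 65≥21, rent 3057≤3164, commute 8≤60).
P6: dominated by P8 (walk score 99≥88, rent 1405≤2841, commute 30≤44).
P7: dominated by P1 (walk score 65≥60, rent 3057≤3301, commute 8≤23).
P8: not dominated (best walk score).
P9: not dominated.
P10: not dominated.
Pareto-optimal: P1, P8, P9, P10 → 4.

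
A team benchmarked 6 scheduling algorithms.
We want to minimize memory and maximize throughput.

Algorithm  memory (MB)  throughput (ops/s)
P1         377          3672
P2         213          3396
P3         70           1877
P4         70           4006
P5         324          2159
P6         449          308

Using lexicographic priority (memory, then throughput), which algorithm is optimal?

P4

First minimize memory: best is 70, kept {P3, P4}.
Then maximize throughput: best is 4006, kept {P4}.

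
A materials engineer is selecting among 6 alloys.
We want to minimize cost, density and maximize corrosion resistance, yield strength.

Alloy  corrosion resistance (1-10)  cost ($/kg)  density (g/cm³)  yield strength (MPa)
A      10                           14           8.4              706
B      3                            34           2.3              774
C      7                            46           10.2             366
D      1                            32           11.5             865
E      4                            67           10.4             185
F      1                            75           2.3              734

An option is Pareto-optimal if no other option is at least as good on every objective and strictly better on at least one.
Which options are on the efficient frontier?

A: not dominated (best corrosion resistance).
B: not dominated.
C: dominated by A (corrosion resistance 10≥7, cost 14≤46, density 8.4≤10.2, yield strength 706≥366).
D: not dominated (best yield strength).
E: dominated by A (corrosion resistance 10≥4, cost 14≤67, density 8.4≤10.4, yield strength 706≥185).
F: dominated by B (corrosion resistance 3≥1, cost 34≤75, density 2.3≤2.3, yield strength 774≥734).

A, B, D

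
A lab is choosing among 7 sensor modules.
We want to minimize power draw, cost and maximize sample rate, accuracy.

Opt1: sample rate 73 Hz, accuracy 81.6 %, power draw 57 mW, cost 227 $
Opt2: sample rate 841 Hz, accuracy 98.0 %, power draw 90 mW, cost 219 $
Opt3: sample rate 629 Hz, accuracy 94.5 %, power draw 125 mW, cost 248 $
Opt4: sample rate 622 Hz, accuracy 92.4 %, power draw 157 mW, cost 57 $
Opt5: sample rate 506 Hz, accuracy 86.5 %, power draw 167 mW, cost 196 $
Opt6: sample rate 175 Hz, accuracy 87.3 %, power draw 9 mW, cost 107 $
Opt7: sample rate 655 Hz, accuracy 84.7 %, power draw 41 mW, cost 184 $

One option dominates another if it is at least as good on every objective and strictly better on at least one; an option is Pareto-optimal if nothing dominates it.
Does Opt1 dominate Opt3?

Opt1 vs Opt3: Opt1 is worse on sample rate (73 vs 629), so it does not dominate Opt3.

No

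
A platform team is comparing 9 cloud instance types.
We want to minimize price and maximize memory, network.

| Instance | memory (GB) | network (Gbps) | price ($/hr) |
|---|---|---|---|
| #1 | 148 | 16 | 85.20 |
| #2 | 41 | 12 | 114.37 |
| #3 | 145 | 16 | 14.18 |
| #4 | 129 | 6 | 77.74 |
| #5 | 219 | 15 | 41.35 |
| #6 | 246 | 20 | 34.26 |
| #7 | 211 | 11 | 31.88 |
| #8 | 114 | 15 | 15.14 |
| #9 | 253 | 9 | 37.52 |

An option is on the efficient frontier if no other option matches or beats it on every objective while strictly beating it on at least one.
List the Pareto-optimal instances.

#3, #6, #7, #9

#1: dominated by #6 (memory 246≥148, network 20≥16, price 34.26≤85.20).
#2: dominated by #1 (memory 148≥41, network 16≥12, price 85.20≤114.37).
#3: not dominated (best price).
#4: dominated by #3 (memory 145≥129, network 16≥6, price 14.18≤77.74).
#5: dominated by #6 (memory 246≥219, network 20≥15, price 34.26≤41.35).
#6: not dominated (best network).
#7: not dominated.
#8: dominated by #3 (memory 145≥114, network 16≥15, price 14.18≤15.14).
#9: not dominated (best memory).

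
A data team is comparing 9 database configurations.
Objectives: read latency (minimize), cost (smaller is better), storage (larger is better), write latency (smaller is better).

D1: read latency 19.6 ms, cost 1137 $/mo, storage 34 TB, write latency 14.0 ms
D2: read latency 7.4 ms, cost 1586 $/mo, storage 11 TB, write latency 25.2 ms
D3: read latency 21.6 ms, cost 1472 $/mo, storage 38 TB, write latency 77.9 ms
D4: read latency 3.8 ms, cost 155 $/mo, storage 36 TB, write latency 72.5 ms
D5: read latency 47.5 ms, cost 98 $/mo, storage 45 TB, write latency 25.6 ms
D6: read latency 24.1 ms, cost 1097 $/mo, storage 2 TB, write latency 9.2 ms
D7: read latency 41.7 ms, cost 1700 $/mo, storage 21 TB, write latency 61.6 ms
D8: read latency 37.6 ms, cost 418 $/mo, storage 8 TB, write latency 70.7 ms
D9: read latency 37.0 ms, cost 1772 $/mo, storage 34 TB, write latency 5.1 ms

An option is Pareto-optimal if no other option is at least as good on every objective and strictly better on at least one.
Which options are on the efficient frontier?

D1: not dominated.
D2: not dominated.
D3: not dominated.
D4: not dominated (best read latency).
D5: not dominated (best cost).
D6: not dominated.
D7: dominated by D1 (read latency 19.6≤41.7, cost 1137≤1700, storage 34≥21, write latency 14.0≤61.6).
D8: not dominated.
D9: not dominated (best write latency).

D1, D2, D3, D4, D5, D6, D8, D9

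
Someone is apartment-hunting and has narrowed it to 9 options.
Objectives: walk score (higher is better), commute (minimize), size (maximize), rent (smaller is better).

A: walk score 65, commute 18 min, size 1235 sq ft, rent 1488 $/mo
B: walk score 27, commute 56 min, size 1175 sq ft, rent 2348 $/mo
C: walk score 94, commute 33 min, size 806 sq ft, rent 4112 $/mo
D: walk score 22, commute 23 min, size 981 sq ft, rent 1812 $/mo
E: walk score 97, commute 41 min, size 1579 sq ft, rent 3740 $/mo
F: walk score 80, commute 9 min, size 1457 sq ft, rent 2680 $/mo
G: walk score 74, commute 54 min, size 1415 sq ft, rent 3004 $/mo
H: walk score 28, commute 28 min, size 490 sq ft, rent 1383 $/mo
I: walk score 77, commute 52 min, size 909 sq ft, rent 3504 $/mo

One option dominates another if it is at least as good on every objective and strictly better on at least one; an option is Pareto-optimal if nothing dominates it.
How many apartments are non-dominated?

5

A: not dominated.
B: dominated by A (walk score 65≥27, commute 18≤56, size 1235≥1175, rent 1488≤2348).
C: not dominated.
D: dominated by A (walk score 65≥22, commute 18≤23, size 1235≥981, rent 1488≤1812).
E: not dominated (best walk score).
F: not dominated (best commute).
G: dominated by F (walk score 80≥74, commute 9≤54, size 1457≥1415, rent 2680≤3004).
H: not dominated (best rent).
I: dominated by F (walk score 80≥77, commute 9≤52, size 1457≥909, rent 2680≤3504).
Pareto-optimal: A, C, E, F, H → 5.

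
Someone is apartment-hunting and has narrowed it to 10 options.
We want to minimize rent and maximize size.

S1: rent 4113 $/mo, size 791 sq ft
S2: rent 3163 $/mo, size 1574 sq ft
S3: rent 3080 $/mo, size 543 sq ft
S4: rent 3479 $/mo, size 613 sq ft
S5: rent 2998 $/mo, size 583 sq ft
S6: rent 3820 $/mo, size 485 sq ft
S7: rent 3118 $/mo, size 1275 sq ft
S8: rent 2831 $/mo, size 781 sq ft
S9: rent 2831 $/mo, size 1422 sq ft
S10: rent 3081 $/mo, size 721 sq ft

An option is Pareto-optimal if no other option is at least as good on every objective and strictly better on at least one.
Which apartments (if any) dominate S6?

S2, S3, S4, S5, S7, S8, S9, S10

S2: rent 3163≤3820, size 1574≥485 — dominates S6.
S3: rent 3080≤3820, size 543≥485 — dominates S6.
S4: rent 3479≤3820, size 613≥485 — dominates S6.
S5: rent 2998≤3820, size 583≥485 — dominates S6.
S7: rent 3118≤3820, size 1275≥485 — dominates S6.
S8: rent 2831≤3820, size 781≥485 — dominates S6.
S9: rent 2831≤3820, size 1422≥485 — dominates S6.
S10: rent 3081≤3820, size 721≥485 — dominates S6.
Others (S1) are each worse than S6 on at least one objective.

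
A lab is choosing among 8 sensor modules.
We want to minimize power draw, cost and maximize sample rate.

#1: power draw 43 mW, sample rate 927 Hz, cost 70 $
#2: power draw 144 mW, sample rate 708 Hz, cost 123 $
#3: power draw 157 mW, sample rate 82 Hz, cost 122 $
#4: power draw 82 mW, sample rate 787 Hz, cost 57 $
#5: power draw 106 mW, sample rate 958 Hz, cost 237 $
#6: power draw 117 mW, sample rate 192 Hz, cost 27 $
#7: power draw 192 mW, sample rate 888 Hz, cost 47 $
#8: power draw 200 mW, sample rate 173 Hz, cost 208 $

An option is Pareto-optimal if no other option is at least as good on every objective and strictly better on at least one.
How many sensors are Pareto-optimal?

#1: not dominated (best power draw).
#2: dominated by #1 (power draw 43≤144, sample rate 927≥708, cost 70≤123).
#3: dominated by #1 (power draw 43≤157, sample rate 927≥82, cost 70≤122).
#4: not dominated.
#5: not dominated (best sample rate).
#6: not dominated (best cost).
#7: not dominated.
#8: dominated by #1 (power draw 43≤200, sample rate 927≥173, cost 70≤208).
Pareto-optimal: #1, #4, #5, #6, #7 → 5.

5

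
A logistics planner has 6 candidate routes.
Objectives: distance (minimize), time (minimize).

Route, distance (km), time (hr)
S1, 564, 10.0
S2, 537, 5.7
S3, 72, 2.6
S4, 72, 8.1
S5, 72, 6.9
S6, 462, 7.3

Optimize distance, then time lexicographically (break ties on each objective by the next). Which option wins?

S3

First minimize distance: best is 72, kept {S3, S4, S5}.
Then minimize time: best is 2.6, kept {S3}.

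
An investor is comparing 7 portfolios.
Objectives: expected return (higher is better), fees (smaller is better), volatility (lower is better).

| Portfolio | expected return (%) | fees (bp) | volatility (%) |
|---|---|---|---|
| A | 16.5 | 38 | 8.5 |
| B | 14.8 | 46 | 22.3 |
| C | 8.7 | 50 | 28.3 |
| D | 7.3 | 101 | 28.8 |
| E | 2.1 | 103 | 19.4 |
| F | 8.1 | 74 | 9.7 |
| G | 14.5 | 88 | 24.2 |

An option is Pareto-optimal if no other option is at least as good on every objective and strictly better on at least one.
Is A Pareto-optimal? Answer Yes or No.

Yes

B: worse on expected return (14.8 vs 16.5).
C: worse on expected return (8.7 vs 16.5).
D: worse on expected return (7.3 vs 16.5).
E: worse on expected return (2.1 vs 16.5).
F: worse on expected return (8.1 vs 16.5).
G: worse on expected return (14.5 vs 16.5).
No option is at least as good as A on every objective and strictly better on one.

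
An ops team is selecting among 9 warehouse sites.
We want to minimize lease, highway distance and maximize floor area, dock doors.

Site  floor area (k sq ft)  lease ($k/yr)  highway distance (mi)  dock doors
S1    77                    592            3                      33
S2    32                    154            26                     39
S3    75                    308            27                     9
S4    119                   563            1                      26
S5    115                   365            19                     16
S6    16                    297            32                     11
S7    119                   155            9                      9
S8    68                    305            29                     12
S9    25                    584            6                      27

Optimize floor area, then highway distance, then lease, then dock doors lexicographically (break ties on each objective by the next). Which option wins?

S4

First maximize floor area: best is 119, kept {S4, S7}.
Then minimize highway distance: best is 1, kept {S4}.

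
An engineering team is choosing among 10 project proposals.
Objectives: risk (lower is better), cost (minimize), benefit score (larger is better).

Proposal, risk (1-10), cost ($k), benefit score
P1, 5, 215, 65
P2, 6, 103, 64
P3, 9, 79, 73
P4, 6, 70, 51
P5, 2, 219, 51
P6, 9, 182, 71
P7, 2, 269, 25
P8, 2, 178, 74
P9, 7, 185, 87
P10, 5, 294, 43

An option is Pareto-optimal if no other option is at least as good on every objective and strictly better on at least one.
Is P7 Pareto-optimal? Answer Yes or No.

P5 vs P7: risk 2≤2, cost 219≤269, benefit score 51≥25 — P5 is at least as good on every objective and strictly better on at least one, so P5 dominates P7.

No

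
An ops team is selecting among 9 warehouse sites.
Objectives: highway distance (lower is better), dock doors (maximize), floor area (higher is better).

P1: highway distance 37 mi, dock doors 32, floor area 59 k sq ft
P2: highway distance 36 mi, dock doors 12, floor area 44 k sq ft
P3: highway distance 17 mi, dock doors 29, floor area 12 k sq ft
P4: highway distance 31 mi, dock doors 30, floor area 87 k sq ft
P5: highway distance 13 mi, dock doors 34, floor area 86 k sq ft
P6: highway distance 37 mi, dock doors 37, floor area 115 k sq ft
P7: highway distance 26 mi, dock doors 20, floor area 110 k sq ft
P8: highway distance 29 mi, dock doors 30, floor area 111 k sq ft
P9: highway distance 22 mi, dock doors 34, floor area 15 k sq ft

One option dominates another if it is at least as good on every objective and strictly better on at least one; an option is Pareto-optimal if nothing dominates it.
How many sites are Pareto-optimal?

P1: dominated by P5 (highway distance 13≤37, dock doors 34≥32, floor area 86≥59).
P2: dominated by P4 (highway distance 31≤36, dock doors 30≥12, floor area 87≥44).
P3: dominated by P5 (highway distance 13≤17, dock doors 34≥29, floor area 86≥12).
P4: dominated by P8 (highway distance 29≤31, dock doors 30≥30, floor area 111≥87).
P5: not dominated (best highway distance).
P6: not dominated (best dock doors).
P7: not dominated.
P8: not dominated.
P9: dominated by P5 (highway distance 13≤22, dock doors 34≥34, floor area 86≥15).
Pareto-optimal: P5, P6, P7, P8 → 4.

4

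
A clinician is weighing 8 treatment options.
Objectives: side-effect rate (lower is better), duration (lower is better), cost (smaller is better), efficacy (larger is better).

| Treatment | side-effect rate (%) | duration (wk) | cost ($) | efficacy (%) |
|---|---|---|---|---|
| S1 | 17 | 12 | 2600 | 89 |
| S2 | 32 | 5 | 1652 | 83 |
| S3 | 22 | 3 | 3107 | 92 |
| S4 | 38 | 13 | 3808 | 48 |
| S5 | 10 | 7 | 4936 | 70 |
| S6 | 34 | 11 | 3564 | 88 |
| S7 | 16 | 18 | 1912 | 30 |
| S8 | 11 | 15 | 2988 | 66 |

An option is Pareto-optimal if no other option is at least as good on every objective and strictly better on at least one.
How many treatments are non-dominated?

S1: not dominated.
S2: not dominated (best cost).
S3: not dominated (best duration).
S4: dominated by S1 (side-effect rate 17≤38, duration 12≤13, cost 2600≤3808, efficacy 89≥48).
S5: not dominated (best side-effect rate).
S6: dominated by S3 (side-effect rate 22≤34, duration 3≤11, cost 3107≤3564, efficacy 92≥88).
S7: not dominated.
S8: not dominated.
Pareto-optimal: S1, S2, S3, S5, S7, S8 → 6.

6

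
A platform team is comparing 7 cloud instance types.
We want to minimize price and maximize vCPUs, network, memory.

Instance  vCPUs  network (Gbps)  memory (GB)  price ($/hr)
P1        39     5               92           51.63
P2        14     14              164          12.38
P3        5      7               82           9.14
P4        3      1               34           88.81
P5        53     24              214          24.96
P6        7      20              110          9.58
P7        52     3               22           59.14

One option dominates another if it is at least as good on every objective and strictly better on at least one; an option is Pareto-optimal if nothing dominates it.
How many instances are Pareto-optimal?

P1: dominated by P5 (vCPUs 53≥39, network 24≥5, memory 214≥92, price 24.96≤51.63).
P2: not dominated.
P3: not dominated (best price).
P4: dominated by P1 (vCPUs 39≥3, network 5≥1, memory 92≥34, price 51.63≤88.81).
P5: not dominated (best vCPUs).
P6: not dominated.
P7: dominated by P5 (vCPUs 53≥52, network 24≥3, memory 214≥22, price 24.96≤59.14).
Pareto-optimal: P2, P3, P5, P6 → 4.

4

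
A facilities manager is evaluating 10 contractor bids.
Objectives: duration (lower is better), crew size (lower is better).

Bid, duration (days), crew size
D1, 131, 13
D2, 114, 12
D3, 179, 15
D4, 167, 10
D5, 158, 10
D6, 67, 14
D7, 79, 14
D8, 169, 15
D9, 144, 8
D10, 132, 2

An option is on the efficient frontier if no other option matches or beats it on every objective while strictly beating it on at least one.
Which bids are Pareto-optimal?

D1: dominated by D2 (duration 114≤131, crew size 12≤13).
D2: not dominated.
D3: dominated by D1 (duration 131≤179, crew size 13≤15).
D4: dominated by D5 (duration 158≤167, crew size 10≤10).
D5: dominated by D9 (duration 144≤158, crew size 8≤10).
D6: not dominated (best duration).
D7: dominated by D6 (duration 67≤79, crew size 14≤14).
D8: dominated by D1 (duration 131≤169, crew size 13≤15).
D9: dominated by D10 (duration 132≤144, crew size 2≤8).
D10: not dominated (best crew size).

D2, D6, D10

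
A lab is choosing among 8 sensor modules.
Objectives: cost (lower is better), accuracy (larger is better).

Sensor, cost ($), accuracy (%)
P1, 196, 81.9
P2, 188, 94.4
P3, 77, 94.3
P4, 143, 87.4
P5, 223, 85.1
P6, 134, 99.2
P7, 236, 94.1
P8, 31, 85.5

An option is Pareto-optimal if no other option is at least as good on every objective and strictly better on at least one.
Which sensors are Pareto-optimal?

P3, P6, P8

P1: dominated by P2 (cost 188≤196, accuracy 94.4≥81.9).
P2: dominated by P6 (cost 134≤188, accuracy 99.2≥94.4).
P3: not dominated.
P4: dominated by P3 (cost 77≤143, accuracy 94.3≥87.4).
P5: dominated by P2 (cost 188≤223, accuracy 94.4≥85.1).
P6: not dominated (best accuracy).
P7: dominated by P2 (cost 188≤236, accuracy 94.4≥94.1).
P8: not dominated (best cost).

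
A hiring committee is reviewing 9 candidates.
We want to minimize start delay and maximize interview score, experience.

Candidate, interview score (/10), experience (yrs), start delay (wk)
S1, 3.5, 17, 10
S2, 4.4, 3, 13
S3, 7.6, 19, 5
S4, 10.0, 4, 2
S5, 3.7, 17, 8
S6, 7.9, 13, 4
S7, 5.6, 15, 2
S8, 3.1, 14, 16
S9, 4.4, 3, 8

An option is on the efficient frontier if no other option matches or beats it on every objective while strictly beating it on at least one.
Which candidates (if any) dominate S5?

S3: interview score 7.6≥3.7, experience 19≥17, start delay 5≤8 — dominates S5.
Others (S1, S2, S4, S6, S7, S8, S9) are each worse than S5 on at least one objective.

S3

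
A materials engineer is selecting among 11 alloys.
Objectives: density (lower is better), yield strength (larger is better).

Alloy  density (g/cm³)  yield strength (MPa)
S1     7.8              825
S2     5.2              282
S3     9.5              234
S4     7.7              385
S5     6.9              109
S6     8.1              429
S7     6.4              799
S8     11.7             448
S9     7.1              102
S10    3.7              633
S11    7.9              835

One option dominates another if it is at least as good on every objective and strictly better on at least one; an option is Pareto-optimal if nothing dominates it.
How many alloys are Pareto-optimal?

4

S1: not dominated.
S2: dominated by S10 (density 3.7≤5.2, yield strength 633≥282).
S3: dominated by S1 (density 7.8≤9.5, yield strength 825≥234).
S4: dominated by S7 (density 6.4≤7.7, yield strength 799≥385).
S5: dominated by S2 (density 5.2≤6.9, yield strength 282≥109).
S6: dominated by S1 (density 7.8≤8.1, yield strength 825≥429).
S7: not dominated.
S8: dominated by S1 (density 7.8≤11.7, yield strength 825≥448).
S9: dominated by S2 (density 5.2≤7.1, yield strength 282≥102).
S10: not dominated (best density).
S11: not dominated (best yield strength).
Pareto-optimal: S1, S7, S10, S11 → 4.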